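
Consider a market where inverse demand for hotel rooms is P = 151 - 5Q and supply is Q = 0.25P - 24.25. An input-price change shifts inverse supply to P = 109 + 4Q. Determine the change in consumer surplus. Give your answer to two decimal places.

-35.56

Rewriting supply in inverse form: P = 97 + 4Q.
Initial equilibrium: Q_0 = 6, P_0 = 121; CS_0 = (1/2)(6)(30) = 90, PS_0 = (1/2)(6)(24) = 72.
New equilibrium: 151 - 5Q = 109 + 4Q gives Q_1 = 4.6667, P_1 = 127.6667; CS_1 = 54.4444, PS_1 = 43.5556.
Change in consumer surplus = 54.4444 - 90 = -35.5556.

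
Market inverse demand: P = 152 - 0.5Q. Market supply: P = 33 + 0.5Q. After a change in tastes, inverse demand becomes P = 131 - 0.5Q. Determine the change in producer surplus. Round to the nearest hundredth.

Initial equilibrium: Q_0 = 119, P_0 = 92.5; CS_0 = (1/2)(119)(59.5) = 3540.25, PS_0 = (1/2)(119)(59.5) = 3540.25.
New equilibrium: 131 - 0.5Q = 33 + 0.5Q gives Q_1 = 98, P_1 = 82; CS_1 = 2401, PS_1 = 2401.
Change in producer surplus = 2401 - 3540.25 = -1139.25.

-1139.25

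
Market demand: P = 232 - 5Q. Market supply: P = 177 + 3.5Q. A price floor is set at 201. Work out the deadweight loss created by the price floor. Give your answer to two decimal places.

Without the control, 232 - 5Q = 177 + 3.5Q so Q* = 6.4706 and P* = 199.6471.
At P = 201, buyers demand (232 - 201)/5 = 6.2 while sellers would supply more, so the quantity traded is 6.2 at price 201.
The lost-trades triangle has base Q* - 6.2 = 0.2706 and height equal to the gap between the curves at Q = 6.2, which is 201 - 198.7 = 2.3. DWL = (1/2)(0.2706)(2.3) = 0.3112.

0.31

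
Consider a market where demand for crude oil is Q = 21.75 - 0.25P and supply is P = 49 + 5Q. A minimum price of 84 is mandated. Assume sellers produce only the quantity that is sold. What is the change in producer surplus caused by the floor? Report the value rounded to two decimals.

-19.72

Rewriting demand in inverse form: P = 87 - 4Q.
Free-market equilibrium: 87 - 4Q = 49 + 5Q gives Q* = 4.2222, P* = 70.1111.
At P = 84, buyers demand (87 - 84)/4 = 0.75 while sellers would supply more, so the quantity traded is 0.75 at price 84.
PS goes from (1/2)(4.2222)(21.1111) = 44.5679 to 24.8438 (computed as (84 - 49)(0.75) - (1/2)(5)(0.75)^2), a change of -19.7242.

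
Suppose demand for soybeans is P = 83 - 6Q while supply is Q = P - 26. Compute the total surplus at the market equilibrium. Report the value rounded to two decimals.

232.07

Rewriting supply in inverse form: P = 26 + Q.
Set 83 - 6Q = 26 + Q, which gives 57 = 7Q, so Q* = 8.1429 and P* = 83 - 6(8.1429) = 34.1429.
CS = (1/2)(8.1429)(48.8571) = 198.9184 and PS = (1/2)(8.1429)(8.1429) = 33.1531, so total surplus = 232.0714.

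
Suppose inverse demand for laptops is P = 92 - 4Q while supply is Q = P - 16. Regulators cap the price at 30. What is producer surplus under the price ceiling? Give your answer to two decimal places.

Rewriting supply in inverse form: P = 16 + Q.
Free-market equilibrium: 92 - 4Q = 16 + Q gives Q* = 15.2, P* = 31.2.
At P = 30, sellers supply (30 - 16)/1 = 14 while buyers want more, so the quantity traded is 14 at price 30.
PS is the triangle above supply below 30: (1/2)(14)(30 - 16) = 98.

98.00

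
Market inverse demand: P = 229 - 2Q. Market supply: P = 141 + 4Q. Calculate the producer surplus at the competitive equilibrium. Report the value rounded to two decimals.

430.22

Set 229 - 2Q = 141 + 4Q, which gives 88 = 6Q, so Q* = 14.6667 and P* = 229 - 2(14.6667) = 199.6667.
The supply curve's price intercept is 141, so PS = (1/2)(Q*)(P* - 141) = (1/2)(14.6667)(58.6667) = 430.2222.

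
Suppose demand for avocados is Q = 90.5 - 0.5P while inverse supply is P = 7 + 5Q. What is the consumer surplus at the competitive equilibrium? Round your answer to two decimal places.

617.88

Rewriting demand in inverse form: P = 181 - 2Q.
Equilibrium: 181 - 2Q = 7 + 5Q, so Q* = 24.8571 and P* = 131.2857.
Consumer surplus is the triangle under demand above P*: (1/2)(24.8571)(181 - 131.2857) = (1/2)(24.8571)(49.7143) = 617.8776.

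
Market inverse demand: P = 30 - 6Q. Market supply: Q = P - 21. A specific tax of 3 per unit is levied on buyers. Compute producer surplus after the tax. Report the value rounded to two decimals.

Rewriting supply in inverse form: P = 21 + Q.
Without the tax, 30 - 6Q = 21 + Q so Q* = 1.2857 and P* = 22.2857.
A tax on buyers shifts demand down by 3: (30 - 3) - 6Q = 21 + Q, so Q_t = 0.8571. Buyers pay P_b = 24.8571; sellers receive P_s = P_b - 3 = 21.8571.
PS = (1/2)(Q_t)(P_s - 21) = (1/2)(0.8571)(0.8571) = 0.3673.

0.37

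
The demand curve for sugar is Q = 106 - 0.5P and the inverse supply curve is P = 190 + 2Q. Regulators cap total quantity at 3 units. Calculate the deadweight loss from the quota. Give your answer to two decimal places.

12.50

Rewriting demand in inverse form: P = 212 - 2Q.
Without the quota, 212 - 2Q = 190 + 2Q gives Q* = 5.5.
At Q = 3 the demand price is 212 - 2(3) = 206 and the supply price is 190 + 2(3) = 196.
DWL = (1/2)(gap between curves at 3) x (Q* - 3) = (1/2)(10)(2.5) = 12.5.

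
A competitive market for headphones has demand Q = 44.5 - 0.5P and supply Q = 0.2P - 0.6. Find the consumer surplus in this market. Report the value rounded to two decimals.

Rewriting demand in inverse form: P = 89 - 2Q.
Rewriting supply in inverse form: P = 3 + 5Q.
Equilibrium: 89 - 2Q = 3 + 5Q, so Q* = 12.2857 and P* = 64.4286.
The demand choke price is 89, so CS = (1/2)(Q*)(89 - P*) = (1/2)(12.2857)(24.5714) = 150.9388.

150.94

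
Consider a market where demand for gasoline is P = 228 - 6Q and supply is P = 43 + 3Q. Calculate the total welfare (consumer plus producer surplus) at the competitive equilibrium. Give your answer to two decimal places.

Setting demand equal to supply, 185 = 9Q, so Q* = 20.5556 and P* = 104.6667.
Total surplus is the full triangle between the curves from 0 to Q*: (1/2)(20.5556)(228 - 43) = 1901.3889.

1901.39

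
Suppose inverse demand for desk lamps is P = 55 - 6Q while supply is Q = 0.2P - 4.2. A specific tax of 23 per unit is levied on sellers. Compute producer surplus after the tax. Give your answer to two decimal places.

Rewriting supply in inverse form: P = 21 + 5Q.
Without the tax, 55 - 6Q = 21 + 5Q so Q* = 3.0909 and P* = 36.4545.
A tax on sellers shifts supply up by 23: 55 - 6Q = 21 + 5Q + 23, so Q_t = 1. Buyers pay P_b = 49; sellers receive P_s = P_b - 23 = 26.
Producer surplus is the triangle above supply below P_s: (1/2)(1)(26 - 21) = 2.5.

2.50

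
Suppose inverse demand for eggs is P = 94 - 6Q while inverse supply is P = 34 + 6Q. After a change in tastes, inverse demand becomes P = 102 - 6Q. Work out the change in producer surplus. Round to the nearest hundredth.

Initial equilibrium: Q_0 = 5, P_0 = 64; CS_0 = (1/2)(5)(30) = 75, PS_0 = (1/2)(5)(30) = 75.
New equilibrium: 102 - 6Q = 34 + 6Q gives Q_1 = 5.6667, P_1 = 68; CS_1 = 96.3333, PS_1 = 96.3333.
Change in producer surplus = 96.3333 - 75 = 21.3333.

21.33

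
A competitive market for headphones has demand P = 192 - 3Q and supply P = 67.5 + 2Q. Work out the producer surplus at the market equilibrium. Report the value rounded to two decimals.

Equilibrium: 192 - 3Q = 67.5 + 2Q, so Q* = 24.9 and P* = 117.3.
Producer surplus is the triangle above supply below P*: (1/2)(24.9)(117.3 - 67.5) = (1/2)(24.9)(49.8) = 620.01.

620.01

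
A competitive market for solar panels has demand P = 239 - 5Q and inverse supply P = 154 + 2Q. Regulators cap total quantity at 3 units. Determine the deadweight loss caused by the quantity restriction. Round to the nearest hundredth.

Unrestricted equilibrium: Q* = (239 - 154)/(5 + 2) = 12.1429.
At Q = 3 the demand price is 239 - 5(3) = 224 and the supply price is 154 + 2(3) = 160.
Deadweight loss is the triangle between the curves from 3 to 12.1429: (1/2)(224 - 160)(12.1429 - 3) = 292.5714.

292.57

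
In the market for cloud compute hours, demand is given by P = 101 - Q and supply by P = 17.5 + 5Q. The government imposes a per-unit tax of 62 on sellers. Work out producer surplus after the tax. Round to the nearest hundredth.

Pre-tax equilibrium: 101 - Q = 17.5 + 5Q gives Q* = 13.9167, P* = 87.0833.
With the tax, sellers need 62 more per unit: 101 - Q = 17.5 + 5Q + 62, so Q_t = 3.5833. Buyers pay P_b = 97.4167; sellers receive P_s = P_b - 62 = 35.4167.
Producer surplus is the triangle above supply below P_s: (1/2)(3.5833)(35.4167 - 17.5) = 32.1007.

32.10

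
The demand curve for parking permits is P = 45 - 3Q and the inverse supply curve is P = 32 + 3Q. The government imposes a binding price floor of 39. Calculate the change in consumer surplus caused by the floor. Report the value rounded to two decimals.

-1.04

Without the control, 45 - 3Q = 32 + 3Q so Q* = 2.1667 and P* = 38.5.
At the floor price 39, quantity demanded is (45 - 39)/3 = 2; demand is the short side, so Q = 2 trades at P = 39.
CS goes from (1/2)(2.1667)(6.5) = 7.0417 to 6 (computed as (45 - 39)(2) - (1/2)(3)(2)^2), a change of -1.0417.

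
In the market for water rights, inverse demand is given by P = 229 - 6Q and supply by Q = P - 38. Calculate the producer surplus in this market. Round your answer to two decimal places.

Rewriting supply in inverse form: P = 38 + Q.
Set 229 - 6Q = 38 + Q, which gives 191 = 7Q, so Q* = 27.2857 and P* = 229 - 6(27.2857) = 65.2857.
The supply curve's price intercept is 38, so PS = (1/2)(Q*)(P* - 38) = (1/2)(27.2857)(27.2857) = 372.2551.

372.26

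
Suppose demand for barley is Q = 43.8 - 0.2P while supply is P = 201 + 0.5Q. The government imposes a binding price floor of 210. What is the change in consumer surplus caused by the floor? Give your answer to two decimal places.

Rewriting demand in inverse form: P = 219 - 5Q.
Free-market equilibrium: 219 - 5Q = 201 + 0.5Q gives Q* = 3.2727, P* = 202.6364.
At P = 210, buyers demand (219 - 210)/5 = 1.8 while sellers would supply more, so the quantity traded is 1.8 at price 210.
CS goes from (1/2)(3.2727)(16.3636) = 26.7769 to 8.1 (computed as (219 - 210)(1.8) - (1/2)(5)(1.8)^2), a change of -18.6769.

-18.68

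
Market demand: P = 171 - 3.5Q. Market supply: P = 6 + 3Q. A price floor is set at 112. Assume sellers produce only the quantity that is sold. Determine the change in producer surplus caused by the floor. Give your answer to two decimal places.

Without the control, 171 - 3.5Q = 6 + 3Q so Q* = 25.3846 and P* = 82.1538.
At P = 112, buyers demand (171 - 112)/3.5 = 16.8571 while sellers would supply more, so the quantity traded is 16.8571 at price 112.
PS goes from (1/2)(25.3846)(76.1538) = 966.568 to 1360.6122 (computed as (112 - 6)(16.8571) - (1/2)(3)(16.8571)^2), a change of 394.0442.

394.04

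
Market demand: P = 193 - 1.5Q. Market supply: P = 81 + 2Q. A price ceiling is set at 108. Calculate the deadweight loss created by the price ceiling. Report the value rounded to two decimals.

598.94

Free-market equilibrium: 193 - 1.5Q = 81 + 2Q gives Q* = 32, P* = 145.
At P = 108, sellers supply (108 - 81)/2 = 13.5 while buyers want more, so the quantity traded is 13.5 at price 108.
At Q = 13.5 the demand price is 172.75 and the supply price is 108. Deadweight loss is the triangle between the curves from 13.5 to 32: (1/2)(172.75 - 108)(32 - 13.5) = 598.9375.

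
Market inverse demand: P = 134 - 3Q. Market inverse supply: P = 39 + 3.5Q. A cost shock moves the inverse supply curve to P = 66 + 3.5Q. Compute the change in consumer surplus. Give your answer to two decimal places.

Initial equilibrium: Q_0 = 14.6154, P_0 = 90.1538; CS_0 = (1/2)(14.6154)(43.8462) = 320.4142, PS_0 = (1/2)(14.6154)(51.1538) = 373.8166.
New equilibrium: 134 - 3Q = 66 + 3.5Q gives Q_1 = 10.4615, P_1 = 102.6154; CS_1 = 164.1657, PS_1 = 191.5266.
Change in consumer surplus = 164.1657 - 320.4142 = -156.2485.

-156.25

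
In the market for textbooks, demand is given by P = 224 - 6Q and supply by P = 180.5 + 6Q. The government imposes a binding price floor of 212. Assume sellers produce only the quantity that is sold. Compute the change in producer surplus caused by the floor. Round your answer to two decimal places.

11.58

Free-market equilibrium: 224 - 6Q = 180.5 + 6Q gives Q* = 3.625, P* = 202.25.
At P = 212, buyers demand (224 - 212)/6 = 2 while sellers would supply more, so the quantity traded is 2 at price 212.
PS goes from (1/2)(3.625)(21.75) = 39.4219 to 51 (computed as (212 - 180.5)(2) - (1/2)(6)(2)^2), a change of 11.5781.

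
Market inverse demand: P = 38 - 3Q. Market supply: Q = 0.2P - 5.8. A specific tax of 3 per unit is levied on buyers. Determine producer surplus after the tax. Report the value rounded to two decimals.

1.41

Rewriting supply in inverse form: P = 29 + 5Q.
Without the tax, 38 - 3Q = 29 + 5Q so Q* = 1.125 and P* = 34.625.
A tax on buyers shifts demand down by 3: (38 - 3) - 3Q = 29 + 5Q, so Q_t = 0.75. Buyers pay P_b = 35.75; sellers receive P_s = P_b - 3 = 32.75.
Producer surplus is the triangle above supply below P_s: (1/2)(0.75)(32.75 - 29) = 1.4062.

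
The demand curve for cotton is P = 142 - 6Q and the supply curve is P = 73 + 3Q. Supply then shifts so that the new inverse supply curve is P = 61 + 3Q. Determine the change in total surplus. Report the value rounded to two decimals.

Initial equilibrium: Q_0 = 7.6667, P_0 = 96; CS_0 = (1/2)(7.6667)(46) = 176.3333, PS_0 = (1/2)(7.6667)(23) = 88.1667.
New equilibrium: 142 - 6Q = 61 + 3Q gives Q_1 = 9, P_1 = 88; CS_1 = 243, PS_1 = 121.5.
Change in total surplus = (243 + 121.5) - (176.3333 + 88.1667) = 100.

100.00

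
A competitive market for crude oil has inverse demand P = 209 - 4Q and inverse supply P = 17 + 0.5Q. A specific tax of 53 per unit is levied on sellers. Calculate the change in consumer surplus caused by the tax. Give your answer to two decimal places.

Pre-tax equilibrium: 209 - 4Q = 17 + 0.5Q gives Q* = 42.6667, P* = 38.3333.
With the tax, sellers need 53 more per unit: 209 - 4Q = 17 + 0.5Q + 53, so Q_t = 30.8889. Buyers pay P_b = 85.4444; sellers receive P_s = P_b - 53 = 32.4444.
Consumers lose the trapezoid between P* and P_b out to Q_t plus the triangle from Q_t to Q*: change in CS = 1908.2469 - 3640.8889 = -1732.642.

-1732.64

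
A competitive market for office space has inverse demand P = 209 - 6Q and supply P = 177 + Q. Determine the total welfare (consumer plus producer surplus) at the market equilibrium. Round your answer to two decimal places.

73.14

Equilibrium: 209 - 6Q = 177 + Q, so Q* = 4.5714 and P* = 181.5714.
Total surplus is the full triangle between the curves from 0 to Q*: (1/2)(4.5714)(209 - 177) = 73.1429.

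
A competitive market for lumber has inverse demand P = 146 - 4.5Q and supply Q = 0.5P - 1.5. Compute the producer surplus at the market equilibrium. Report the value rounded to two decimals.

484.00

Rewriting supply in inverse form: P = 3 + 2Q.
Equilibrium: 146 - 4.5Q = 3 + 2Q, so Q* = 22 and P* = 47.
PS is the area between P* and the supply curve from 0 to Q*: (1/2)(22)(44) = 484.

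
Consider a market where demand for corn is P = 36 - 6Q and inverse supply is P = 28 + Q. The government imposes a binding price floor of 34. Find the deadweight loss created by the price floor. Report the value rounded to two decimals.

Free-market equilibrium: 36 - 6Q = 28 + Q gives Q* = 1.1429, P* = 29.1429.
At the floor price 34, quantity demanded is (36 - 34)/6 = 0.3333; demand is the short side, so Q = 0.3333 trades at P = 34.
The lost-trades triangle has base Q* - 0.3333 = 0.8095 and height equal to the gap between the curves at Q = 0.3333, which is 34 - 28.3333 = 5.6667. DWL = (1/2)(0.8095)(5.6667) = 2.2937.

2.29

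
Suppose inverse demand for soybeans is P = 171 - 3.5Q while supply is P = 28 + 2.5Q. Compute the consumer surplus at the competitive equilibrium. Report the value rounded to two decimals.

994.05

Equilibrium: 171 - 3.5Q = 28 + 2.5Q, so Q* = 23.8333 and P* = 87.5833.
CS is the area between the demand curve and P* from 0 to Q*: (1/2)(23.8333)(83.4167) = 994.0486.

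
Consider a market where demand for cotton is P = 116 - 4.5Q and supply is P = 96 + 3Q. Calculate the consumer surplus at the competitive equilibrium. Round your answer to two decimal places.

16.00

Equilibrium: 116 - 4.5Q = 96 + 3Q, so Q* = 2.6667 and P* = 104.
Consumer surplus is the triangle under demand above P*: (1/2)(2.6667)(116 - 104) = (1/2)(2.6667)(12) = 16.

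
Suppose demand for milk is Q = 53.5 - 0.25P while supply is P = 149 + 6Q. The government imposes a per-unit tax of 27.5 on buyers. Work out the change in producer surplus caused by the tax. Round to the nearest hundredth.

-84.56

Rewriting demand in inverse form: P = 214 - 4Q.
Without the tax, 214 - 4Q = 149 + 6Q so Q* = 6.5 and P* = 188.
A tax on buyers shifts demand down by 27.5: (214 - 27.5) - 4Q = 149 + 6Q, so Q_t = 3.75. Buyers pay P_b = 199; sellers receive P_s = P_b - 27.5 = 171.5.
Producers lose the trapezoid between P_s and P* out to Q_t plus the triangle from Q_t to Q*: change in PS = 42.1875 - 126.75 = -84.5625.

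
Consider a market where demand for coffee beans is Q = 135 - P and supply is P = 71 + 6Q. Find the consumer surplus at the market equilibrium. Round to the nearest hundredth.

41.80

Rewriting demand in inverse form: P = 135 - Q.
Set 135 - Q = 71 + 6Q, which gives 64 = 7Q, so Q* = 9.1429 and P* = 135 - (9.1429) = 125.8571.
CS is the area between the demand curve and P* from 0 to Q*: (1/2)(9.1429)(9.1429) = 41.7959.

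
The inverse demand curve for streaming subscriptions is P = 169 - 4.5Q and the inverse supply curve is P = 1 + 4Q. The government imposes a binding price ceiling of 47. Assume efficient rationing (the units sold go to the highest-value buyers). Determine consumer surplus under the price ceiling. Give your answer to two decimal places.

1105.44

Free-market equilibrium: 169 - 4.5Q = 1 + 4Q gives Q* = 19.7647, P* = 80.0588.
At P = 47, sellers supply (47 - 1)/4 = 11.5 while buyers want more, so the quantity traded is 11.5 at price 47.
The demand price at Q = 11.5 is 117.25. CS is the trapezoid between demand and 47 over [0, 11.5]: (1/2)[(169 - 47) + (117.25 - 47)](11.5) = 1105.4375.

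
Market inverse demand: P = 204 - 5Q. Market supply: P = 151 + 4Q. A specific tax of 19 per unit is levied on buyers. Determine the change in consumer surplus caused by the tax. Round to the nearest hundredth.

Pre-tax equilibrium: 204 - 5Q = 151 + 4Q gives Q* = 5.8889, P* = 174.5556.
A tax on buyers shifts demand down by 19: (204 - 19) - 5Q = 151 + 4Q, so Q_t = 3.7778. Buyers pay P_b = 185.1111; sellers receive P_s = P_b - 19 = 166.1111.
Consumers lose the trapezoid between P* and P_b out to Q_t plus the triangle from Q_t to Q*: change in CS = 35.679 - 86.6975 = -51.0185.

-51.02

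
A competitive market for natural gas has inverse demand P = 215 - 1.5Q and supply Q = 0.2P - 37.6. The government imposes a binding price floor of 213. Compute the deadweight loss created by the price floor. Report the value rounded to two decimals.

25.85

Rewriting supply in inverse form: P = 188 + 5Q.
Without the control, 215 - 1.5Q = 188 + 5Q so Q* = 4.1538 and P* = 208.7692.
At the floor price 213, quantity demanded is (215 - 213)/1.5 = 1.3333; demand is the short side, so Q = 1.3333 trades at P = 213.
At Q = 1.3333 the demand price is 213 and the supply price is 194.6667. Deadweight loss is the triangle between the curves from 1.3333 to 4.1538: (1/2)(213 - 194.6667)(4.1538 - 1.3333) = 25.8547.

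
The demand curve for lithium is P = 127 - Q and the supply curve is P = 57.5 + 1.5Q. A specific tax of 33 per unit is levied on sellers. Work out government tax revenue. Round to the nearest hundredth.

481.80

Pre-tax equilibrium: 127 - Q = 57.5 + 1.5Q gives Q* = 27.8, P* = 99.2.
A tax on sellers shifts supply up by 33: 127 - Q = 57.5 + 1.5Q + 33, so Q_t = 14.6. Buyers pay P_b = 112.4; sellers receive P_s = P_b - 33 = 79.4.
Tax revenue = t x Q_t = 33 x 14.6 = 481.8.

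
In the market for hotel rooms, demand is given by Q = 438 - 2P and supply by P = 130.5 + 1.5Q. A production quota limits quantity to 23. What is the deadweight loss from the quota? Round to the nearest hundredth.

451.56

Rewriting demand in inverse form: P = 219 - 0.5Q.
Unrestricted equilibrium: Q* = (219 - 130.5)/(0.5 + 1.5) = 44.25.
At Q = 23 the demand price is 219 - 0.5(23) = 207.5 and the supply price is 130.5 + 1.5(23) = 165.
DWL = (1/2)(gap between curves at 23) x (Q* - 23) = (1/2)(42.5)(21.25) = 451.5625.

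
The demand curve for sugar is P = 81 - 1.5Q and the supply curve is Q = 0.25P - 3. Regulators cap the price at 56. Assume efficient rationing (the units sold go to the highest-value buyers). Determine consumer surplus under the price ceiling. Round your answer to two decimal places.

Rewriting supply in inverse form: P = 12 + 4Q.
Without the control, 81 - 1.5Q = 12 + 4Q so Q* = 12.5455 and P* = 62.1818.
At P = 56, sellers supply (56 - 12)/4 = 11 while buyers want more, so the quantity traded is 11 at price 56.
The demand price at Q = 11 is 64.5. CS is the trapezoid between demand and 56 over [0, 11]: (1/2)[(81 - 56) + (64.5 - 56)](11) = 184.25.

184.25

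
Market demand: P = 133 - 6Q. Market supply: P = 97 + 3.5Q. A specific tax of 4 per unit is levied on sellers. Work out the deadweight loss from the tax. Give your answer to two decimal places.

0.84

Without the tax, 133 - 6Q = 97 + 3.5Q so Q* = 3.7895 and P* = 110.2632.
A tax on sellers shifts supply up by 4: 133 - 6Q = 97 + 3.5Q + 4, so Q_t = 3.3684. Buyers pay P_b = 112.7895; sellers receive P_s = P_b - 4 = 108.7895.
Deadweight loss is the triangle between the curves from Q_t to Q*: (1/2)(3.7895 - 3.3684)(4) = 0.8421.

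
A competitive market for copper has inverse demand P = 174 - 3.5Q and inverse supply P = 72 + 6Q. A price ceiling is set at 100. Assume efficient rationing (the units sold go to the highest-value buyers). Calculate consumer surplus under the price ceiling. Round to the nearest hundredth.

307.22

Free-market equilibrium: 174 - 3.5Q = 72 + 6Q gives Q* = 10.7368, P* = 136.4211.
At the ceiling price 100, quantity supplied is (100 - 72)/6 = 4.6667; supply is the short side, so Q = 4.6667 trades at P = 100.
The demand price at Q = 4.6667 is 157.6667. CS is the trapezoid between demand and 100 over [0, 4.6667]: (1/2)[(174 - 100) + (157.6667 - 100)](4.6667) = 307.2222.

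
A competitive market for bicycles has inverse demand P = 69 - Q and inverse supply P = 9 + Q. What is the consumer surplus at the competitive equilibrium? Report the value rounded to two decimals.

450.00

Equilibrium: 69 - Q = 9 + Q, so Q* = 30 and P* = 39.
CS is the area between the demand curve and P* from 0 to Q*: (1/2)(30)(30) = 450.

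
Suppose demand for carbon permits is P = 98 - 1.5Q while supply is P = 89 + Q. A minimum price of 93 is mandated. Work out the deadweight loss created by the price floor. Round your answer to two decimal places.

0.09

Without the control, 98 - 1.5Q = 89 + Q so Q* = 3.6 and P* = 92.6.
At the floor price 93, quantity demanded is (98 - 93)/1.5 = 3.3333; demand is the short side, so Q = 3.3333 trades at P = 93.
At Q = 3.3333 the demand price is 93 and the supply price is 92.3333. Deadweight loss is the triangle between the curves from 3.3333 to 3.6: (1/2)(93 - 92.3333)(3.6 - 3.3333) = 0.0889.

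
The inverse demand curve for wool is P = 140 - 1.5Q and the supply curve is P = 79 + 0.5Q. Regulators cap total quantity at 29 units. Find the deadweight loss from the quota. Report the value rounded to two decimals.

Unrestricted equilibrium: Q* = (140 - 79)/(1.5 + 0.5) = 30.5.
At Q = 29 the demand price is 140 - 1.5(29) = 96.5 and the supply price is 79 + 0.5(29) = 93.5.
Deadweight loss is the triangle between the curves from 29 to 30.5: (1/2)(96.5 - 93.5)(30.5 - 29) = 2.25.

2.25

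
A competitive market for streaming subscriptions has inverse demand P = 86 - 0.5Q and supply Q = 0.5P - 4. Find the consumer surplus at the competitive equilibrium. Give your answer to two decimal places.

Rewriting supply in inverse form: P = 8 + 2Q.
Setting demand equal to supply, 78 = 2.5Q, so Q* = 31.2 and P* = 70.4.
CS is the area between the demand curve and P* from 0 to Q*: (1/2)(31.2)(15.6) = 243.36.

243.36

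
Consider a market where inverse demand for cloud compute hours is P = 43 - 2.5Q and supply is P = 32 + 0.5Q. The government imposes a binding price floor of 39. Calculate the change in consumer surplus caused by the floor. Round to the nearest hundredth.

-13.61

Free-market equilibrium: 43 - 2.5Q = 32 + 0.5Q gives Q* = 3.6667, P* = 33.8333.
At the floor price 39, quantity demanded is (43 - 39)/2.5 = 1.6; demand is the short side, so Q = 1.6 trades at P = 39.
CS goes from (1/2)(3.6667)(9.1667) = 16.8056 to 3.2 (computed as (43 - 39)(1.6) - (1/2)(2.5)(1.6)^2), a change of -13.6056.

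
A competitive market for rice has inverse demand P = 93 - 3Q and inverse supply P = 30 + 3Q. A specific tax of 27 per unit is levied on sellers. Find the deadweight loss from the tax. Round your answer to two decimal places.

60.75

Pre-tax equilibrium: 93 - 3Q = 30 + 3Q gives Q* = 10.5, P* = 61.5.
A tax on sellers shifts supply up by 27: 93 - 3Q = 30 + 3Q + 27, so Q_t = 6. Buyers pay P_b = 75; sellers receive P_s = P_b - 27 = 48.
The welfare triangle lost has base Q* - Q_t = 4.5 and height t = 27, so DWL = (1/2)(4.5)(27) = 60.75.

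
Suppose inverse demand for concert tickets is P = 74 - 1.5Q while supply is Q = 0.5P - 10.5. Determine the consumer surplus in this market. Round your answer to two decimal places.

171.98

Rewriting supply in inverse form: P = 21 + 2Q.
Equilibrium: 74 - 1.5Q = 21 + 2Q, so Q* = 15.1429 and P* = 51.2857.
Consumer surplus is the triangle under demand above P*: (1/2)(15.1429)(74 - 51.2857) = (1/2)(15.1429)(22.7143) = 171.9796.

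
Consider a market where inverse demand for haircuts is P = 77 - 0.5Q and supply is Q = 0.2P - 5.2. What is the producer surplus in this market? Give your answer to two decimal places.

Rewriting supply in inverse form: P = 26 + 5Q.
Equilibrium: 77 - 0.5Q = 26 + 5Q, so Q* = 9.2727 and P* = 72.3636.
Producer surplus is the triangle above supply below P*: (1/2)(9.2727)(72.3636 - 26) = (1/2)(9.2727)(46.3636) = 214.9587.

214.96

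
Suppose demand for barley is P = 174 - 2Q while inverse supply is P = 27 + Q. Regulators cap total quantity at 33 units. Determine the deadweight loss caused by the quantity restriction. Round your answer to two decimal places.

Without the quota, 174 - 2Q = 27 + Q gives Q* = 49.
At Q = 33 the demand price is 174 - 2(33) = 108 and the supply price is 27 + (33) = 60.
Deadweight loss is the triangle between the curves from 33 to 49: (1/2)(108 - 60)(49 - 33) = 384.

384.00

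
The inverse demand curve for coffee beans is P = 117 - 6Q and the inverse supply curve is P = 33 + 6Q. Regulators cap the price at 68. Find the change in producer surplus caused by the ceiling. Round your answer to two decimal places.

-44.92

Free-market equilibrium: 117 - 6Q = 33 + 6Q gives Q* = 7, P* = 75.
At the ceiling price 68, quantity supplied is (68 - 33)/6 = 5.8333; supply is the short side, so Q = 5.8333 trades at P = 68.
PS goes from (1/2)(7)(42) = 147 to 102.0833 (computed as (68 - 33)(5.8333) - (1/2)(6)(5.8333)^2), a change of -44.9167.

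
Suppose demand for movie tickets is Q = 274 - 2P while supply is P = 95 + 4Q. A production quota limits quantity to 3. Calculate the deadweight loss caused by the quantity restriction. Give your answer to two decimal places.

Rewriting demand in inverse form: P = 137 - 0.5Q.
Unrestricted equilibrium: Q* = (137 - 95)/(0.5 + 4) = 9.3333.
At Q = 3 the demand price is 137 - 0.5(3) = 135.5 and the supply price is 95 + 4(3) = 107.
DWL = (1/2)(gap between curves at 3) x (Q* - 3) = (1/2)(28.5)(6.3333) = 90.25.

90.25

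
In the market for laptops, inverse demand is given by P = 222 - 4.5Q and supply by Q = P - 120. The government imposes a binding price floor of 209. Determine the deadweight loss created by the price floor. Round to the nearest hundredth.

Rewriting supply in inverse form: P = 120 + Q.
Without the control, 222 - 4.5Q = 120 + Q so Q* = 18.5455 and P* = 138.5455.
At P = 209, buyers demand (222 - 209)/4.5 = 2.8889 while sellers would supply more, so the quantity traded is 2.8889 at price 209.
The lost-trades triangle has base Q* - 2.8889 = 15.6566 and height equal to the gap between the curves at Q = 2.8889, which is 209 - 122.8889 = 86.1111. DWL = (1/2)(15.6566)(86.1111) = 674.1021.

674.10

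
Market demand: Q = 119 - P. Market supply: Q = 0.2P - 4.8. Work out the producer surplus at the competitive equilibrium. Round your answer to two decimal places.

Rewriting demand in inverse form: P = 119 - Q.
Rewriting supply in inverse form: P = 24 + 5Q.
Setting demand equal to supply, 95 = 6Q, so Q* = 15.8333 and P* = 103.1667.
The supply curve's price intercept is 24, so PS = (1/2)(Q*)(P* - 24) = (1/2)(15.8333)(79.1667) = 626.7361.

626.74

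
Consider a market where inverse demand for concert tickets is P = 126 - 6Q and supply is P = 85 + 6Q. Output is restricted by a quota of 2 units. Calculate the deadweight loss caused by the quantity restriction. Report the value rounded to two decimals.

12.04

Without the quota, 126 - 6Q = 85 + 6Q gives Q* = 3.4167.
At Q = 2 the demand price is 126 - 6(2) = 114 and the supply price is 85 + 6(2) = 97.
Deadweight loss is the triangle between the curves from 2 to 3.4167: (1/2)(114 - 97)(3.4167 - 2) = 12.0417.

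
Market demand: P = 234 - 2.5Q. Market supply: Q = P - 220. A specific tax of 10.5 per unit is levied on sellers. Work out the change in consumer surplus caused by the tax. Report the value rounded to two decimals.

Rewriting supply in inverse form: P = 220 + Q.
Pre-tax equilibrium: 234 - 2.5Q = 220 + Q gives Q* = 4, P* = 224.
A tax on sellers shifts supply up by 10.5: 234 - 2.5Q = 220 + Q + 10.5, so Q_t = 1. Buyers pay P_b = 231.5; sellers receive P_s = P_b - 10.5 = 221.
CS falls from (1/2)(4)(10) = 20 to (1/2)(1)(2.5) = 1.25, a change of -18.75.

-18.75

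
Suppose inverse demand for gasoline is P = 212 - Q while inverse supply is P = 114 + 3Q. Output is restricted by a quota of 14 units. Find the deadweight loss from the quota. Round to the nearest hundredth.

Without the quota, 212 - Q = 114 + 3Q gives Q* = 24.5.
At Q = 14 the demand price is 212 - (14) = 198 and the supply price is 114 + 3(14) = 156.
DWL = (1/2)(gap between curves at 14) x (Q* - 14) = (1/2)(42)(10.5) = 220.5.

220.50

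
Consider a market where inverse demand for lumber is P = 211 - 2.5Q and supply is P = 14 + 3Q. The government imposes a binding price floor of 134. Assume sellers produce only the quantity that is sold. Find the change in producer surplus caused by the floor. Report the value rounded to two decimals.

348.63

Without the control, 211 - 2.5Q = 14 + 3Q so Q* = 35.8182 and P* = 121.4545.
At the floor price 134, quantity demanded is (211 - 134)/2.5 = 30.8; demand is the short side, so Q = 30.8 trades at P = 134.
PS goes from (1/2)(35.8182)(107.4545) = 1924.4132 to 2273.04 (computed as (134 - 14)(30.8) - (1/2)(3)(30.8)^2), a change of 348.6268.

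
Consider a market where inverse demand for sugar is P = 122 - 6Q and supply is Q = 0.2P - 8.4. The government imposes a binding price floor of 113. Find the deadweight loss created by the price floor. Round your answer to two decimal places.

183.28

Rewriting supply in inverse form: P = 42 + 5Q.
Free-market equilibrium: 122 - 6Q = 42 + 5Q gives Q* = 7.2727, P* = 78.3636.
At P = 113, buyers demand (122 - 113)/6 = 1.5 while sellers would supply more, so the quantity traded is 1.5 at price 113.
The lost-trades triangle has base Q* - 1.5 = 5.7727 and height equal to the gap between the curves at Q = 1.5, which is 113 - 49.5 = 63.5. DWL = (1/2)(5.7727)(63.5) = 183.2841.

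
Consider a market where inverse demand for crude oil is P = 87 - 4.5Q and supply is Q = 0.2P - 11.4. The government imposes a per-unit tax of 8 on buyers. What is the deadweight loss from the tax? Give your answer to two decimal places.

Rewriting supply in inverse form: P = 57 + 5Q.
Without the tax, 87 - 4.5Q = 57 + 5Q so Q* = 3.1579 and P* = 72.7895.
A tax on buyers shifts demand down by 8: (87 - 8) - 4.5Q = 57 + 5Q, so Q_t = 2.3158. Buyers pay P_b = 76.5789; sellers receive P_s = P_b - 8 = 68.5789.
The welfare triangle lost has base Q* - Q_t = 0.8421 and height t = 8, so DWL = (1/2)(0.8421)(8) = 3.3684.

3.37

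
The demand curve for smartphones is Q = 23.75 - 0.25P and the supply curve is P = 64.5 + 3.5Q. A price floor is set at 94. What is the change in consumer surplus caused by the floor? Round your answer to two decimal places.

Rewriting demand in inverse form: P = 95 - 4Q.
Without the control, 95 - 4Q = 64.5 + 3.5Q so Q* = 4.0667 and P* = 78.7333.
At the floor price 94, quantity demanded is (95 - 94)/4 = 0.25; demand is the short side, so Q = 0.25 trades at P = 94.
CS goes from (1/2)(4.0667)(16.2667) = 33.0756 to 0.125 (computed as (95 - 94)(0.25) - (1/2)(4)(0.25)^2), a change of -32.9506.

-32.95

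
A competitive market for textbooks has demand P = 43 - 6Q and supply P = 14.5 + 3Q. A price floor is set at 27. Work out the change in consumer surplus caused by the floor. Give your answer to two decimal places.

-8.75

Free-market equilibrium: 43 - 6Q = 14.5 + 3Q gives Q* = 3.1667, P* = 24.
At the floor price 27, quantity demanded is (43 - 27)/6 = 2.6667; demand is the short side, so Q = 2.6667 trades at P = 27.
CS goes from (1/2)(3.1667)(19) = 30.0833 to 21.3333 (computed as (43 - 27)(2.6667) - (1/2)(6)(2.6667)^2), a change of -8.75.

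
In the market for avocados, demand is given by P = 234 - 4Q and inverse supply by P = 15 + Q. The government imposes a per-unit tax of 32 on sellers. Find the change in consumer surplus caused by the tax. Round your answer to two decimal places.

Without the tax, 234 - 4Q = 15 + Q so Q* = 43.8 and P* = 58.8.
A tax on sellers shifts supply up by 32: 234 - 4Q = 15 + Q + 32, so Q_t = 37.4. Buyers pay P_b = 84.4; sellers receive P_s = P_b - 32 = 52.4.
CS falls from (1/2)(43.8)(175.2) = 3836.88 to (1/2)(37.4)(149.6) = 2797.52, a change of -1039.36.

-1039.36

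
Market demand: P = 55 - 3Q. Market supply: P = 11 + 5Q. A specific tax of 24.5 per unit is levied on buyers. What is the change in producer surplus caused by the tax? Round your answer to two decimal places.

-60.77

Pre-tax equilibrium: 55 - 3Q = 11 + 5Q gives Q* = 5.5, P* = 38.5.
With the tax, buyers' net willingness to pay falls by 24.5: (55 - 24.5) - 3Q = 11 + 5Q, so Q_t = 2.4375. Buyers pay P_b = 47.6875; sellers receive P_s = P_b - 24.5 = 23.1875.
PS falls from (1/2)(5.5)(27.5) = 75.625 to (1/2)(2.4375)(12.1875) = 14.8535, a change of -60.7715.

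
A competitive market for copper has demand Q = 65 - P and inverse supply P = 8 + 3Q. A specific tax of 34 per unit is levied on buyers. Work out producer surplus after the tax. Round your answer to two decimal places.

49.59

Rewriting demand in inverse form: P = 65 - Q.
Without the tax, 65 - Q = 8 + 3Q so Q* = 14.25 and P* = 50.75.
With the tax, buyers' net willingness to pay falls by 34: (65 - 34) - Q = 8 + 3Q, so Q_t = 5.75. Buyers pay P_b = 59.25; sellers receive P_s = P_b - 34 = 25.25.
Producer surplus is the triangle above supply below P_s: (1/2)(5.75)(25.25 - 8) = 49.5938.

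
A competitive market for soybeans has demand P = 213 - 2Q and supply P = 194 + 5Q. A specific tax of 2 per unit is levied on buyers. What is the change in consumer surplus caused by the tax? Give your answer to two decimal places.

-1.47

Without the tax, 213 - 2Q = 194 + 5Q so Q* = 2.7143 and P* = 207.5714.
A tax on buyers shifts demand down by 2: (213 - 2) - 2Q = 194 + 5Q, so Q_t = 2.4286. Buyers pay P_b = 208.1429; sellers receive P_s = P_b - 2 = 206.1429.
CS falls from (1/2)(2.7143)(5.4286) = 7.3673 to (1/2)(2.4286)(4.8571) = 5.898, a change of -1.4694.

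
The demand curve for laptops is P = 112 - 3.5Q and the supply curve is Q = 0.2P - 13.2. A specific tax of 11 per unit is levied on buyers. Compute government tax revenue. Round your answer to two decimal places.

45.29

Rewriting supply in inverse form: P = 66 + 5Q.
Without the tax, 112 - 3.5Q = 66 + 5Q so Q* = 5.4118 and P* = 93.0588.
With the tax, buyers' net willingness to pay falls by 11: (112 - 11) - 3.5Q = 66 + 5Q, so Q_t = 4.1176. Buyers pay P_b = 97.5882; sellers receive P_s = P_b - 11 = 86.5882.
Revenue is the tax times quantity traded: 11 x 4.1176 = 45.2941.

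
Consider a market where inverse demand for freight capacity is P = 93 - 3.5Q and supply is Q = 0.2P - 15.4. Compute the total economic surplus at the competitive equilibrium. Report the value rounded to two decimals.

Rewriting supply in inverse form: P = 77 + 5Q.
Equilibrium: 93 - 3.5Q = 77 + 5Q, so Q* = 1.8824 and P* = 86.4118.
CS = (1/2)(1.8824)(6.5882) = 6.2007 and PS = (1/2)(1.8824)(9.4118) = 8.8581, so total surplus = 15.0588.

15.06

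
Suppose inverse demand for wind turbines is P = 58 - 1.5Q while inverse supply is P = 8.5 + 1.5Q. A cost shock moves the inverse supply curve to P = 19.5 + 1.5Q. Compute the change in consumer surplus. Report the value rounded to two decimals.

-80.67

Initial equilibrium: Q_0 = 16.5, P_0 = 33.25; CS_0 = (1/2)(16.5)(24.75) = 204.1875, PS_0 = (1/2)(16.5)(24.75) = 204.1875.
New equilibrium: 58 - 1.5Q = 19.5 + 1.5Q gives Q_1 = 12.8333, P_1 = 38.75; CS_1 = 123.5208, PS_1 = 123.5208.
Change in consumer surplus = 123.5208 - 204.1875 = -80.6667.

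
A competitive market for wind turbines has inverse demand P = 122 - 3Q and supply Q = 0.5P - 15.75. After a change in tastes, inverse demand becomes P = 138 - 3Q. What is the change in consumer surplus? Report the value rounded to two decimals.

189.12

Rewriting supply in inverse form: P = 31.5 + 2Q.
Initial equilibrium: Q_0 = 18.1, P_0 = 67.7; CS_0 = (1/2)(18.1)(54.3) = 491.415, PS_0 = (1/2)(18.1)(36.2) = 327.61.
New equilibrium: 138 - 3Q = 31.5 + 2Q gives Q_1 = 21.3, P_1 = 74.1; CS_1 = 680.535, PS_1 = 453.69.
Change in consumer surplus = 680.535 - 491.415 = 189.12.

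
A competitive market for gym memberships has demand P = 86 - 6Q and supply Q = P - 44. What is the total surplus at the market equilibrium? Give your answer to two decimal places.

126.00

Rewriting supply in inverse form: P = 44 + Q.
Set 86 - 6Q = 44 + Q, which gives 42 = 7Q, so Q* = 6 and P* = 86 - 6(6) = 50.
Total surplus is the full triangle between the curves from 0 to Q*: (1/2)(6)(86 - 44) = 126.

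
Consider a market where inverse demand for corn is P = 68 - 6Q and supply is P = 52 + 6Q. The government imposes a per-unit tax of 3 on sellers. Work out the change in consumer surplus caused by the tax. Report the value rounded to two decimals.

-1.81

Without the tax, 68 - 6Q = 52 + 6Q so Q* = 1.3333 and P* = 60.
A tax on sellers shifts supply up by 3: 68 - 6Q = 52 + 6Q + 3, so Q_t = 1.0833. Buyers pay P_b = 61.5; sellers receive P_s = P_b - 3 = 58.5.
Consumers lose the trapezoid between P* and P_b out to Q_t plus the triangle from Q_t to Q*: change in CS = 3.5208 - 5.3333 = -1.8125.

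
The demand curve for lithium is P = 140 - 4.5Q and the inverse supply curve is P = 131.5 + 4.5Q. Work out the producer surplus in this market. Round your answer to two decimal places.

Setting demand equal to supply, 8.5 = 9Q, so Q* = 0.9444 and P* = 135.75.
Producer surplus is the triangle above supply below P*: (1/2)(0.9444)(135.75 - 131.5) = (1/2)(0.9444)(4.25) = 2.0069.

2.01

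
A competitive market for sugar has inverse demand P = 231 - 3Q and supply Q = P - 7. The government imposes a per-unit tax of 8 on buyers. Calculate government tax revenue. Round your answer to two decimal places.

Rewriting supply in inverse form: P = 7 + Q.
Without the tax, 231 - 3Q = 7 + Q so Q* = 56 and P* = 63.
A tax on buyers shifts demand down by 8: (231 - 8) - 3Q = 7 + Q, so Q_t = 54. Buyers pay P_b = 69; sellers receive P_s = P_b - 8 = 61.
Revenue is the tax times quantity traded: 8 x 54 = 432.

432.00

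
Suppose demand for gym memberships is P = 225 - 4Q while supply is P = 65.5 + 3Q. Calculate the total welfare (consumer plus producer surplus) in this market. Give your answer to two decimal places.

1817.16

Setting demand equal to supply, 159.5 = 7Q, so Q* = 22.7857 and P* = 133.8571.
Total surplus is the full triangle between the curves from 0 to Q*: (1/2)(22.7857)(225 - 65.5) = 1817.1607.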